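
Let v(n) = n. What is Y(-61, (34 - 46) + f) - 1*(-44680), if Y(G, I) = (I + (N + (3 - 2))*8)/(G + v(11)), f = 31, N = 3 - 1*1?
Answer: 2233957/50 ≈ 44679.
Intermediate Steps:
N = 2 (N = 3 - 1 = 2)
Y(G, I) = (24 + I)/(11 + G) (Y(G, I) = (I + (2 + (3 - 2))*8)/(G + 11) = (I + (2 + 1)*8)/(11 + G) = (I + 3*8)/(11 + G) = (I + 24)/(11 + G) = (24 + I)/(11 + G))
Y(-61, (34 - 46) + f) - 1*(-44680) = (24 + ((34 - 46) + 31))/(11 - 61) - 1*(-44680) = (24 + (-12 + 31))/(-50) + 44680 = -(24 + 19)/50 + 44680 = -1/50*43 + 44680 = -43/50 + 44680 = 2233957/50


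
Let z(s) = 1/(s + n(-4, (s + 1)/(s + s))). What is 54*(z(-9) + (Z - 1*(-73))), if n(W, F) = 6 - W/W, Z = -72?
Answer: 81/2 ≈ 40.500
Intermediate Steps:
n(W, F) = 5 (n(W, F) = 6 - 1*1 = 6 - 1 = 5)
z(s) = 1/(5 + s) (z(s) = 1/(s + 5) = 1/(5 + s))
54*(z(-9) + (Z - 1*(-73))) = 54*(1/(5 - 9) + (-72 - 1*(-73))) = 54*(1/(-4) + (-72 + 73)) = 54*(-¼ + 1) = 54*(¾) = 81/2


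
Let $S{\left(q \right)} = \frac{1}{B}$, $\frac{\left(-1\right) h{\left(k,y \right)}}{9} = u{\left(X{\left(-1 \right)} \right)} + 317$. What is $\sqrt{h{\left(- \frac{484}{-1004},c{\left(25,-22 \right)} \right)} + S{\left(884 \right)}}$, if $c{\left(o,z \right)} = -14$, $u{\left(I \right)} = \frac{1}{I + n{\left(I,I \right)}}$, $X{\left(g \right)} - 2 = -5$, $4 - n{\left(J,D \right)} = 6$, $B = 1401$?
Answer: $\frac{i \sqrt{139908420255}}{7005} \approx 53.397 i$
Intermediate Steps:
$n{\left(J,D \right)} = -2$ ($n{\left(J,D \right)} = 4 - 6 = -2$)
$X{\left(g \right)} = -3$ ($X{\left(g \right)} = 2 - 5 = -3$)
$u{\left(I \right)} = \frac{1}{-2 + I}$ ($u{\left(I \right)} = \frac{1}{I - 2} = \frac{1}{-2 + I}$)
$h{\left(k,y \right)} = - \frac{14256}{5}$ ($h{\left(k,y \right)} = - 9 \left(\frac{1}{-2 - 3} + 317\right) = - 9 \left(\frac{1}{-5} + 317\right) = - 9 \left(- \frac{1}{5} + 317\right) = \left(-9\right) \frac{1584}{5} = - \frac{14256}{5}$)
$S{\left(q \right)} = \frac{1}{1401}$
$\sqrt{h{\left(- \frac{484}{-1004},c{\left(25,-22 \right)} \right)} + S{\left(884 \right)}} = \sqrt{- \frac{14256}{5} + \frac{1}{1401}} = \sqrt{- \frac{19972651}{7005}} = \frac{i \sqrt{139908420255}}{7005}$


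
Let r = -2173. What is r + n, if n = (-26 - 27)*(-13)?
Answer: -1484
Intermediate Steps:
n = 689 (n = -53*(-13) = 689)
r + n = -2173 + 689 = -1484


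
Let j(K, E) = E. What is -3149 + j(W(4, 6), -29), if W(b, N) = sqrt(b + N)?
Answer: -3178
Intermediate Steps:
W(b, N) = sqrt(N + b)
-3149 + j(W(4, 6), -29) = -3149 - 29 = -3178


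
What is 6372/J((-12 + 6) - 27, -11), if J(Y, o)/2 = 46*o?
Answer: -1593/253 ≈ -6.2964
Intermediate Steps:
J(Y, o) = 92*o (J(Y, o) = 2*(46*o) = 92*o)
6372/J((-12 + 6) - 27, -11) = 6372/((92*(-11))) = 6372/(-1012) = 6372*(-1/1012) = -1593/253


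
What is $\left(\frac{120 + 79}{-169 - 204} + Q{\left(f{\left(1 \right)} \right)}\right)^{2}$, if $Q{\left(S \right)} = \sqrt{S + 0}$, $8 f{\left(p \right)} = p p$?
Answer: $\frac{455937}{1113032} - \frac{199 \sqrt{2}}{746} \approx 0.032385$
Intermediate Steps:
$f{\left(p \right)} = \frac{p^{2}}{8}$ ($f{\left(p \right)} = \frac{p p}{8} = \frac{p^{2}}{8}$)
$Q{\left(S \right)} = \sqrt{S}$
$\left(\frac{120 + 79}{-169 - 204} + Q{\left(f{\left(1 \right)} \right)}\right)^{2} = \left(\frac{120 + 79}{-169 - 204} + \sqrt{\frac{1^{2}}{8}}\right)^{2} = \left(\frac{199}{-373} + \sqrt{\frac{1}{8} \cdot 1}\right)^{2} = \left(199 \left(- \frac{1}{373}\right) + \sqrt{\frac{1}{8}}\right)^{2} = \left(- \frac{199}{373} + \frac{\sqrt{2}}{4}\right)^{2}$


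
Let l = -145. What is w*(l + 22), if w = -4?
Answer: 492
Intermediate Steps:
w*(l + 22) = -4*(-145 + 22) = -4*(-123) = 492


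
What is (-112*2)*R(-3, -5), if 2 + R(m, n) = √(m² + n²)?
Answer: 448 - 224*√34 ≈ -858.13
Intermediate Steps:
R(m, n) = -2 + √(m² + n²)
(-112*2)*R(-3, -5) = (-112*2)*(-2 + √((-3)² + (-5)²)) = -224*(-2 + √(9 + 25)) = -224*(-2 + √34) = 448 - 224*√34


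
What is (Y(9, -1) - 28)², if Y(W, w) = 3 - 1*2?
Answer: 729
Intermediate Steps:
Y(W, w) = 1 (Y(W, w) = 3 - 2 = 1)
(Y(9, -1) - 28)² = (1 - 28)² = (-27)² = 729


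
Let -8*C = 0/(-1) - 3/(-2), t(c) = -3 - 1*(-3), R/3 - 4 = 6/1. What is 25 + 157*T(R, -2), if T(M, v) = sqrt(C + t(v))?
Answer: 25 + 157*I*sqrt(3)/4 ≈ 25.0 + 67.983*I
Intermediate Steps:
R = 30 (R = 12 + 3*(6/1) = 12 + 3*(6*1) = 12 + 3*6 = 12 + 18 = 30)
t(c) = 0 (t(c) = -3 + 3 = 0)
C = -3/16 (C = -(0/(-1) - 3/(-2))/8 = -(0*(-1) - 3*(-1/2))/8 = -(0 + 3/2)/8 = -1/8*3/2 = -3/16 ≈ -0.18750)
T(M, v) = I*sqrt(3)/4 (T(M, v) = sqrt(-3/16 + 0) = sqrt(-3/16) = I*sqrt(3)/4)
25 + 157*T(R, -2) = 25 + 157*(I*sqrt(3)/4) = 25 + 157*I*sqrt(3)/4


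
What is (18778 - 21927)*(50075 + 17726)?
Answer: -213505349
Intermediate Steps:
(18778 - 21927)*(50075 + 17726) = -3149*67801 = -213505349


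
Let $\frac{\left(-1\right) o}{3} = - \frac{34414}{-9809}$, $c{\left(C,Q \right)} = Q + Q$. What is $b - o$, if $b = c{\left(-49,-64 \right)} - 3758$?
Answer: $- \frac{38014532}{9809} \approx -3875.5$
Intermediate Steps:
$c{\left(C,Q \right)} = 2 Q$
$o = - \frac{103242}{9809}$ ($o = - 3 \left(- \frac{34414}{-9809}\right) = - 3 \left(\left(-34414\right) \left(- \frac{1}{9809}\right)\right) = \left(-3\right) \frac{34414}{9809} = - \frac{103242}{9809} \approx -10.525$)
$b = -3886$ ($b = 2 \left(-64\right) - 3758 = -128 - 3758 = -3886$)
$b - o = -3886 - - \frac{103242}{9809} = -3886 + \frac{103242}{9809} = - \frac{38014532}{9809}$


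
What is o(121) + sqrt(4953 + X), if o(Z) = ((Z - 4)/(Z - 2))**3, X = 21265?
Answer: 1601613/1685159 + sqrt(26218) ≈ 162.87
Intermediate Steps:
o(Z) = (-4 + Z)**3/(-2 + Z)**3 (o(Z) = ((-4 + Z)/(-2 + Z))**3 = (-4 + Z)**3/(-2 + Z)**3)
o(121) + sqrt(4953 + X) = (-4 + 121)**3/(-2 + 121)**3 + sqrt(4953 + 21265) = 117**3/119**3 + sqrt(26218) = 1601613*(1/1685159) + sqrt(26218) = 1601613/1685159 + sqrt(26218)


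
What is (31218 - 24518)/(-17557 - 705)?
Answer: -3350/9131 ≈ -0.36688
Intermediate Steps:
(31218 - 24518)/(-17557 - 705) = 6700/(-18262) = 6700*(-1/18262) = -3350/9131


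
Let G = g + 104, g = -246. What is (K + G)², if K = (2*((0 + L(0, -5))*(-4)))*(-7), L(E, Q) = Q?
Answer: 178084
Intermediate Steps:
G = -142 (G = -246 + 104 = -142)
K = -280 (K = (2*((0 - 5)*(-4)))*(-7) = (2*(-5*(-4)))*(-7) = (2*20)*(-7) = 40*(-7) = -280)
(K + G)² = (-280 - 142)² = (-422)² = 178084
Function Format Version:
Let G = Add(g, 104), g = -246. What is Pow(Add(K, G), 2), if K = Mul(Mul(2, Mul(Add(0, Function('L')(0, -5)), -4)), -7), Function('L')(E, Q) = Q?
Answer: 178084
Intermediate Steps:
G = -142 (G = Add(-246, 104) = -142)
K = -280 (K = Mul(Mul(2, Mul(Add(0, -5), -4)), -7) = Mul(Mul(2, Mul(-5, -4)), -7) = Mul(Mul(2, 20), -7) = Mul(40, -7) = -280)
Pow(Add(K, G), 2) = Pow(Add(-280, -142), 2) = Pow(-422, 2) = 178084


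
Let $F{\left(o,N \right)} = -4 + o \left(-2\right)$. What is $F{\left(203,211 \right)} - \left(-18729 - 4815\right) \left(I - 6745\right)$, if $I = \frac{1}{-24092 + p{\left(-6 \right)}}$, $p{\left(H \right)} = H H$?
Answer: $- \frac{477525705773}{3007} \approx -1.588 \cdot 10^{8}$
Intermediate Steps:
$p{\left(H \right)} = H^{2}$
$F{\left(o,N \right)} = -4 - 2 o$
$I = - \frac{1}{24056}$ ($I = \frac{1}{-24092 + \left(-6\right)^{2}} = \frac{1}{-24092 + 36} = \frac{1}{-24056} = - \frac{1}{24056} \approx -4.157 \cdot 10^{-5}$)
$F{\left(203,211 \right)} - \left(-18729 - 4815\right) \left(I - 6745\right) = \left(-4 - 406\right) - \left(-18729 - 4815\right) \left(- \frac{1}{24056} - 6745\right) = \left(-4 - 406\right) - \left(-23544\right) \left(- \frac{162257721}{24056}\right) = -410 - \frac{477524472903}{3007} = - \frac{477525705773}{3007}$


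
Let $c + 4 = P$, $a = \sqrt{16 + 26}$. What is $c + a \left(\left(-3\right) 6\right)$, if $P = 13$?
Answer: $9 - 18 \sqrt{42} \approx -107.65$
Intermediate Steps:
$a = \sqrt{42} \approx 6.4807$
$c = 9$ ($c = -4 + 13 = 9$)
$c + a \left(\left(-3\right) 6\right) = 9 + \sqrt{42} \left(\left(-3\right) 6\right) = 9 + \sqrt{42} \left(-18\right) = 9 - 18 \sqrt{42}$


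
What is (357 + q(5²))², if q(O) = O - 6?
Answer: 141376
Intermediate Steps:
q(O) = -6 + O
(357 + q(5²))² = (357 + (-6 + 5²))² = (357 + (-6 + 25))² = (357 + 19)² = 376² = 141376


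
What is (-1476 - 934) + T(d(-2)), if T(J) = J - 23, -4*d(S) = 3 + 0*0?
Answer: -9735/4 ≈ -2433.8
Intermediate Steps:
d(S) = -¾ (d(S) = -(3 + 0*0)/4 = -(3 + 0)/4 = -¼*3 = -¾)
T(J) = -23 + J
(-1476 - 934) + T(d(-2)) = (-1476 - 934) + (-23 - ¾) = -2410 - 95/4 = -9735/4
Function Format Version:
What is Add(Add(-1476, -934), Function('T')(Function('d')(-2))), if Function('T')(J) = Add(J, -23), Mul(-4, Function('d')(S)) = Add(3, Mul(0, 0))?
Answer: Rational(-9735, 4) ≈ -2433.8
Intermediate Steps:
Function('d')(S) = Rational(-3, 4) (Function('d')(S) = Mul(Rational(-1, 4), Add(3, Mul(0, 0))) = Mul(Rational(-1, 4), Add(3, 0)) = Mul(Rational(-1, 4), 3) = Rational(-3, 4))
Function('T')(J) = Add(-23, J)
Add(Add(-1476, -934), Function('T')(Function('d')(-2))) = Add(Add(-1476, -934), Add(-23, Rational(-3, 4))) = Add(-2410, Rational(-95, 4)) = Rational(-9735, 4)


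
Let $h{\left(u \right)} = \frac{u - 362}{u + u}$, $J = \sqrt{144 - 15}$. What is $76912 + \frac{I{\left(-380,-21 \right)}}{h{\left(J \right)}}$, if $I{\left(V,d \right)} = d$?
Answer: $\frac{10068939898}{130915} + \frac{15204 \sqrt{129}}{130915} \approx 76913.0$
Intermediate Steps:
$J = \sqrt{129} \approx 11.358$
$h{\left(u \right)} = \frac{-362 + u}{2 u}$
$76912 + \frac{I{\left(-380,-21 \right)}}{h{\left(J \right)}} = 76912 - \frac{21}{\frac{1}{2} \frac{1}{\sqrt{129}} \left(-362 + \sqrt{129}\right)} = 76912 - \frac{21}{\frac{1}{2} \frac{\sqrt{129}}{129} \left(-362 + \sqrt{129}\right)} = 76912 - \frac{21}{\frac{1}{258} \sqrt{129} \left(-362 + \sqrt{129}\right)} = 76912 - 21 \frac{2 \sqrt{129}}{-362 + \sqrt{129}} = 76912 - \frac{42 \sqrt{129}}{-362 + \sqrt{129}}$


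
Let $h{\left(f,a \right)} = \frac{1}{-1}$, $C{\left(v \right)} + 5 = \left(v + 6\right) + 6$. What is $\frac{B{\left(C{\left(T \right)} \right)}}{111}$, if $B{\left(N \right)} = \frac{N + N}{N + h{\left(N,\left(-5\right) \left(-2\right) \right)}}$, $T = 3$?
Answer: $\frac{20}{999} \approx 0.02002$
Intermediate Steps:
$C{\left(v \right)} = 7 + v$ ($C{\left(v \right)} = -5 + \left(\left(v + 6\right) + 6\right) = -5 + \left(\left(6 + v\right) + 6\right) = -5 + \left(12 + v\right) = 7 + v$)
$h{\left(f,a \right)} = -1$
$B{\left(N \right)} = \frac{2 N}{-1 + N}$ ($B{\left(N \right)} = \frac{N + N}{N - 1} = \frac{2 N}{-1 + N}$)
$\frac{B{\left(C{\left(T \right)} \right)}}{111} = \frac{2 \left(7 + 3\right) \frac{1}{-1 + \left(7 + 3\right)}}{111} = 2 \cdot 10 \frac{1}{-1 + 10} \cdot \frac{1}{111} = 2 \cdot 10 \cdot \frac{1}{9} \cdot \frac{1}{111} = \frac{20}{9} \cdot \frac{1}{111} = \frac{20}{999}$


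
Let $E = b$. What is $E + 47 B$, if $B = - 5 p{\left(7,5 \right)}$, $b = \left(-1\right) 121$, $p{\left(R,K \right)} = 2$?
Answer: $-591$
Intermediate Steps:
$b = -121$
$E = -121$
$B = -10$ ($B = \left(-5\right) 2 = -10$)
$E + 47 B = -121 + 47 \left(-10\right) = -121 - 470 = -591$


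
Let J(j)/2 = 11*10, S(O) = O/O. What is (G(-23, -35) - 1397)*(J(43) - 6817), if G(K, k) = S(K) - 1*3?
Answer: 9229203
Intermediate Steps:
S(O) = 1
G(K, k) = -2 (G(K, k) = 1 - 1*3 = 1 - 3 = -2)
J(j) = 220 (J(j) = 2*(11*10) = 2*110 = 220)
(G(-23, -35) - 1397)*(J(43) - 6817) = (-2 - 1397)*(220 - 6817) = -1399*(-6597) = 9229203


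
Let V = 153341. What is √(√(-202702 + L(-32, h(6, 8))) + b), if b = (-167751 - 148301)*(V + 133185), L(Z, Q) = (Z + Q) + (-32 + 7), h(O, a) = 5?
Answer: √(-90557115352 + I*√202754) ≈ 0.e-3 + 3.0093e+5*I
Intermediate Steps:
L(Z, Q) = -25 + Q + Z (L(Z, Q) = (Q + Z) - 25 = -25 + Q + Z)
b = -90557115352 (b = (-167751 - 148301)*(153341 + 133185) = -316052*286526 = -90557115352)
√(√(-202702 + L(-32, h(6, 8))) + b) = √(√(-202702 + (-25 + 5 - 32)) - 90557115352) = √(√(-202702 - 52) - 90557115352) = √(√(-202754) - 90557115352) = √(I*√202754 - 90557115352) = √(-90557115352 + I*√202754)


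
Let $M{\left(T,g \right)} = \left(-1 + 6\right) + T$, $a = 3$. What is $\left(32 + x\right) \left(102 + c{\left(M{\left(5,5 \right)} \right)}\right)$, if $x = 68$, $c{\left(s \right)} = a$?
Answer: $10500$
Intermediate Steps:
$M{\left(T,g \right)} = 5 + T$
$c{\left(s \right)} = 3$
$\left(32 + x\right) \left(102 + c{\left(M{\left(5,5 \right)} \right)}\right) = \left(32 + 68\right) \left(102 + 3\right) = 100 \cdot 105 = 10500$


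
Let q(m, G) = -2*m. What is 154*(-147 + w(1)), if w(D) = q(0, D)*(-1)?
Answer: -22638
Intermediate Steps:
w(D) = 0 (w(D) = -2*0*(-1) = 0*(-1) = 0)
154*(-147 + w(1)) = 154*(-147 + 0) = 154*(-147) = -22638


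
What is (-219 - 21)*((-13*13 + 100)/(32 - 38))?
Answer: -2760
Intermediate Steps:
(-219 - 21)*((-13*13 + 100)/(32 - 38)) = -240*(-169 + 100)/(-6) = -(-16560)*(-1)/6 = -240*23/2 = -2760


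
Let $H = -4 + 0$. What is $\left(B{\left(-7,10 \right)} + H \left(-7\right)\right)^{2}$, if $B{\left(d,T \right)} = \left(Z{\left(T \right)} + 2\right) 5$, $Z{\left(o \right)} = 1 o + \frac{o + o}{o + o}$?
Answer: $8649$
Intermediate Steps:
$H = -4$
$Z{\left(o \right)} = 1 + o$ ($Z{\left(o \right)} = o + \frac{2 o}{2 o} = o + 2 o \frac{1}{2 o} = o + 1 = 1 + o$)
$B{\left(d,T \right)} = 15 + 5 T$ ($B{\left(d,T \right)} = \left(\left(1 + T\right) + 2\right) 5 = \left(3 + T\right) 5 = 15 + 5 T$)
$\left(B{\left(-7,10 \right)} + H \left(-7\right)\right)^{2} = \left(\left(15 + 5 \cdot 10\right) - -28\right)^{2} = \left(\left(15 + 50\right) + 28\right)^{2} = \left(65 + 28\right)^{2} = 93^{2} = 8649$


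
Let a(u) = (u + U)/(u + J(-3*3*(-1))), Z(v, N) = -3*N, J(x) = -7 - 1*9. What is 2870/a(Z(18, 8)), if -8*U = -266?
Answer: -459200/37 ≈ -12411.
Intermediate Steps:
J(x) = -16 (J(x) = -7 - 9 = -16)
U = 133/4 (U = -1/8*(-266) = 133/4 ≈ 33.250)
a(u) = (133/4 + u)/(-16 + u) (a(u) = (u + 133/4)/(u - 16) = (133/4 + u)/(-16 + u))
2870/a(Z(18, 8)) = 2870/(((133/4 - 3*8)/(-16 - 3*8))) = 2870/(((133/4 - 24)/(-16 - 24))) = 2870/(((37/4)/(-40))) = 2870/((-1/40*37/4)) = 2870/(-37/160) = 2870*(-160/37) = -459200/37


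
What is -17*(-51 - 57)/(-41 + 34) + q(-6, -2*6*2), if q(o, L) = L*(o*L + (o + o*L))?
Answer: -49212/7 ≈ -7030.3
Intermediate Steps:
q(o, L) = L*(o + 2*L*o) (q(o, L) = L*(L*o + (o + L*o)) = L*(o + 2*L*o))
-17*(-51 - 57)/(-41 + 34) + q(-6, -2*6*2) = -17*(-51 - 57)/(-41 + 34) + (-2*6*2)*(-6)*(1 + 2*(-2*6*2)) = -(-1836)/(-7) - 12*2*(-6)*(1 + 2*(-12*2)) = -(-1836)*(-1)/7 - 24*(-6)*(1 + 2*(-24)) = -17*108/7 - 24*(-6)*(1 - 48) = -1836/7 - 24*(-6)*(-47) = -1836/7 - 6768 = -49212/7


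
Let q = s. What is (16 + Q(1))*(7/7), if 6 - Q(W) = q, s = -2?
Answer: 24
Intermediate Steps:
q = -2
Q(W) = 8 (Q(W) = 6 - 1*(-2) = 6 + 2 = 8)
(16 + Q(1))*(7/7) = (16 + 8)*(7/7) = 24*(7*(⅐)) = 24*1 = 24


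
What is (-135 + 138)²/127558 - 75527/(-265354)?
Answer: 2409115313/8462006383 ≈ 0.28470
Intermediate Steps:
(-135 + 138)²/127558 - 75527/(-265354) = 3²*(1/127558) - 75527*(-1/265354) = 9*(1/127558) + 75527/265354 = 9/127558 + 75527/265354 = 2409115313/8462006383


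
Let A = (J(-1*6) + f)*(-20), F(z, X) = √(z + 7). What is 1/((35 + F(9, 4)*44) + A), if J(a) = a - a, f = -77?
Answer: 1/1751 ≈ 0.00057110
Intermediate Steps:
J(a) = 0
F(z, X) = √(7 + z)
A = 1540 (A = (0 - 77)*(-20) = -77*(-20) = 1540)
1/((35 + F(9, 4)*44) + A) = 1/((35 + √(7 + 9)*44) + 1540) = 1/((35 + √16*44) + 1540) = 1/((35 + 4*44) + 1540) = 1/((35 + 176) + 1540) = 1/(211 + 1540) = 1/1751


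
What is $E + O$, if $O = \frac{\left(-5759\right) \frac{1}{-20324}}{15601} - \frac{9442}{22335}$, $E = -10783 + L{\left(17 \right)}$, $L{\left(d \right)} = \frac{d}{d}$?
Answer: $- \frac{76359650913459023}{7081863960540} \approx -10782.0$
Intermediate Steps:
$L{\left(d \right)} = 1$
$E = -10782$ ($E = -10783 + 1 = -10782$)
$O = - \frac{2993690916743}{7081863960540}$ ($O = \left(-5759\right) \left(- \frac{1}{20324}\right) \frac{1}{15601} - \frac{9442}{22335} = \frac{5759}{20324} \cdot \frac{1}{15601} - \frac{9442}{22335} = \frac{5759}{317074724} - \frac{9442}{22335} = - \frac{2993690916743}{7081863960540} \approx -0.42273$)
$E + O = -10782 - \frac{2993690916743}{7081863960540} = - \frac{76359650913459023}{7081863960540}$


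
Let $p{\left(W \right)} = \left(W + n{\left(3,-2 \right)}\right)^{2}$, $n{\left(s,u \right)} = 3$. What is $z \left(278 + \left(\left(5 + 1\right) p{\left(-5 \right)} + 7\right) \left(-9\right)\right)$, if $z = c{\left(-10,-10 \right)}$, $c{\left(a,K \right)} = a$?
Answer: $10$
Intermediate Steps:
$p{\left(W \right)} = \left(3 + W\right)^{2}$ ($p{\left(W \right)} = \left(W + 3\right)^{2} = \left(3 + W\right)^{2}$)
$z = -10$
$z \left(278 + \left(\left(5 + 1\right) p{\left(-5 \right)} + 7\right) \left(-9\right)\right) = - 10 \left(278 + \left(\left(5 + 1\right) \left(3 - 5\right)^{2} + 7\right) \left(-9\right)\right) = - 10 \left(278 + \left(6 \left(-2\right)^{2} + 7\right) \left(-9\right)\right) = - 10 \left(278 + \left(6 \cdot 4 + 7\right) \left(-9\right)\right) = - 10 \left(278 + \left(24 + 7\right) \left(-9\right)\right) = - 10 \left(278 + 31 \left(-9\right)\right) = - 10 \left(278 - 279\right) = \left(-10\right) \left(-1\right) = 10$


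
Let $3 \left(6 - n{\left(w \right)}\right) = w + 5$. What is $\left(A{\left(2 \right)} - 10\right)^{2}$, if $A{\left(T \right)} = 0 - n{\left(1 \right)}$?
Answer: $196$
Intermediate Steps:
$n{\left(w \right)} = \frac{13}{3} - \frac{w}{3}$ ($n{\left(w \right)} = 6 - \frac{w + 5}{3} = 6 - \frac{5 + w}{3} = 6 - \left(\frac{5}{3} + \frac{w}{3}\right) = \frac{13}{3} - \frac{w}{3}$)
$A{\left(T \right)} = -4$ ($A{\left(T \right)} = 0 - \left(\frac{13}{3} - \frac{1}{3}\right) = 0 - 4 = -4$)
$\left(A{\left(2 \right)} - 10\right)^{2} = \left(-4 - 10\right)^{2} = \left(-14\right)^{2} = 196$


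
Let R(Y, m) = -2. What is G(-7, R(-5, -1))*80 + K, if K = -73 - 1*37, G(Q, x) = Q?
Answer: -670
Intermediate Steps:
K = -110 (K = -73 - 37 = -110)
G(-7, R(-5, -1))*80 + K = -7*80 - 110 = -560 - 110 = -670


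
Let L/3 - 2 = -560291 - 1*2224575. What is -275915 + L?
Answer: -8630507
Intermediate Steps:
L = -8354592 (L = 6 + 3*(-560291 - 1*2224575) = 6 + 3*(-560291 - 2224575) = 6 + 3*(-2784866) = 6 - 8354598 = -8354592)
-275915 + L = -275915 - 8354592 = -8630507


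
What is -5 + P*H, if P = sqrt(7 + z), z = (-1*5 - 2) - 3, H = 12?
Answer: -5 + 12*I*sqrt(3) ≈ -5.0 + 20.785*I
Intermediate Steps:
z = -10 (z = (-5 - 2) - 3 = -7 - 3 = -10)
P = I*sqrt(3) (P = sqrt(7 - 10) = sqrt(-3) = I*sqrt(3) ≈ 1.732*I)
-5 + P*H = -5 + (I*sqrt(3))*12 = -5 + 12*I*sqrt(3)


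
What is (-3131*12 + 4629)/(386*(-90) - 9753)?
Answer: 10981/14831 ≈ 0.74041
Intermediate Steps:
(-3131*12 + 4629)/(386*(-90) - 9753) = (-37572 + 4629)/(-34740 - 9753) = -32943/(-44493) = -32943*(-1/44493) = 10981/14831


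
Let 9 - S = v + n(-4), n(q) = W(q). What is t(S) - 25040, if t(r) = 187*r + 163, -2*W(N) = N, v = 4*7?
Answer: -28804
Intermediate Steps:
v = 28
W(N) = -N/2
n(q) = -q/2
S = -21 (S = 9 - (28 - ½*(-4)) = 9 - (28 + 2) = 9 - 1*30 = 9 - 30 = -21)
t(r) = 163 + 187*r
t(S) - 25040 = (163 + 187*(-21)) - 25040 = (163 - 3927) - 25040 = -3764 - 25040 = -28804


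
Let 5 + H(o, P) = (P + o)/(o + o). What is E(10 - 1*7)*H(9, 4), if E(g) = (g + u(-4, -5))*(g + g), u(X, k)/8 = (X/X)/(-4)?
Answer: -77/3 ≈ -25.667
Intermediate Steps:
H(o, P) = -5 + (P + o)/(2*o) (H(o, P) = -5 + (P + o)/(o + o) = -5 + (P + o)/((2*o)) = -5 + (P + o)*(1/(2*o)) = -5 + (P + o)/(2*o))
u(X, k) = -2 (u(X, k) = 8*((X/X)/(-4)) = 8*(1*(-¼)) = 8*(-¼) = -2)
E(g) = 2*g*(-2 + g) (E(g) = (g - 2)*(g + g) = (-2 + g)*(2*g) = 2*g*(-2 + g))
E(10 - 1*7)*H(9, 4) = (2*(10 - 1*7)*(-2 + (10 - 1*7)))*((½)*(4 - 9*9)/9) = (2*(10 - 7)*(-2 + (10 - 7)))*((½)*(⅑)*(4 - 81)) = (2*3*(-2 + 3))*((½)*(⅑)*(-77)) = (2*3*1)*(-77/18) = 6*(-77/18) = -77/3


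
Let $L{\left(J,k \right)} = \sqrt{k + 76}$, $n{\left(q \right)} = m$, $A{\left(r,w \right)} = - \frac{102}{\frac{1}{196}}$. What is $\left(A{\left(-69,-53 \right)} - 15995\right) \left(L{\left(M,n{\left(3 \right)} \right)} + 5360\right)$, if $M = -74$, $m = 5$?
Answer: $-193214203$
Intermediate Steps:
$A{\left(r,w \right)} = -19992$ ($A{\left(r,w \right)} = - 102 \frac{1}{\frac{1}{196}} = \left(-102\right) 196 = -19992$)
$n{\left(q \right)} = 5$
$L{\left(J,k \right)} = \sqrt{76 + k}$
$\left(A{\left(-69,-53 \right)} - 15995\right) \left(L{\left(M,n{\left(3 \right)} \right)} + 5360\right) = \left(-19992 - 15995\right) \left(\sqrt{76 + 5} + 5360\right) = - 35987 \left(\sqrt{81} + 5360\right) = - 35987 \left(9 + 5360\right) = \left(-35987\right) 5369 = -193214203$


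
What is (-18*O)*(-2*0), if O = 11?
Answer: 0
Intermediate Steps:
(-18*O)*(-2*0) = (-18*11)*(-2*0) = -198*0 = 0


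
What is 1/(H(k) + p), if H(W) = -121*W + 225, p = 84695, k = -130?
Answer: 1/100650 ≈ 9.9354e-6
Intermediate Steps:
H(W) = 225 - 121*W
1/(H(k) + p) = 1/((225 - 121*(-130)) + 84695) = 1/((225 + 15730) + 84695) = 1/(15955 + 84695) = 1/100650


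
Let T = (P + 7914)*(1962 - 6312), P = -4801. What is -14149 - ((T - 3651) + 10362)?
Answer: 13520690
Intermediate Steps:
T = -13541550 (T = (-4801 + 7914)*(1962 - 6312) = 3113*(-4350) = -13541550)
-14149 - ((T - 3651) + 10362) = -14149 - ((-13541550 - 3651) + 10362) = -14149 - (-13545201 + 10362) = -14149 - 1*(-13534839) = -14149 + 13534839 = 13520690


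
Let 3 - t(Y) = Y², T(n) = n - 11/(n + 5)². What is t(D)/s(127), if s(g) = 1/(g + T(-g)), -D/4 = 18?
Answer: 56991/14884 ≈ 3.8290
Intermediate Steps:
D = -72 (D = -4*18 = -72)
T(n) = n - 11/(5 + n)²
s(g) = -(5 - g)²/11 (s(g) = 1/(g + (-g - 11/(5 - g)²)) = 1/(-11/(5 - g)²) = -(5 - g)²/11)
t(Y) = 3 - Y²
t(D)/s(127) = (3 - 1*(-72)²)/((-(-5 + 127)²/11)) = (3 - 1*5184)/((-1/11*122²)) = (3 - 5184)/((-1/11*14884)) = -5181/(-14884/11) = -5181*(-11/14884) = 56991/14884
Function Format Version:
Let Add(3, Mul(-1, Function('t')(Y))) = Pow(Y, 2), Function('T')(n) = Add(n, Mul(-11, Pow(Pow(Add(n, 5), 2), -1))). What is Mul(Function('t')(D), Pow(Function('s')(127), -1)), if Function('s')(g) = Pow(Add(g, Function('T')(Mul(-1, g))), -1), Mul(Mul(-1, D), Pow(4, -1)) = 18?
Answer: Rational(56991, 14884) ≈ 3.8290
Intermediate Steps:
D = -72 (D = Mul(-4, 18) = -72)
Function('T')(n) = Add(n, Mul(-11, Pow(Add(5, n), -2))) (Function('T')(n) = Add(n, Mul(-11, Pow(Pow(Add(5, n), 2), -1))) = Add(n, Mul(-11, Pow(Add(5, n), -2))))
Function('s')(g) = Mul(Rational(-1, 11), Pow(Add(5, Mul(-1, g)), 2)) (Function('s')(g) = Pow(Add(g, Add(Mul(-1, g), Mul(-11, Pow(Add(5, Mul(-1, g)), -2)))), -1) = Pow(Mul(-11, Pow(Add(5, Mul(-1, g)), -2)), -1) = Mul(Rational(-1, 11), Pow(Add(5, Mul(-1, g)), 2)))
Function('t')(Y) = Add(3, Mul(-1, Pow(Y, 2)))
Mul(Function('t')(D), Pow(Function('s')(127), -1)) = Mul(Add(3, Mul(-1, Pow(-72, 2))), Pow(Mul(Rational(-1, 11), Pow(Add(-5, 127), 2)), -1)) = Mul(Add(3, Mul(-1, 5184)), Pow(Mul(Rational(-1, 11), Pow(122, 2)), -1)) = Mul(Add(3, -5184), Pow(Mul(Rational(-1, 11), 14884), -1)) = Mul(-5181, Pow(Rational(-14884, 11), -1)) = Mul(-5181, Rational(-11, 14884)) = Rational(56991, 14884)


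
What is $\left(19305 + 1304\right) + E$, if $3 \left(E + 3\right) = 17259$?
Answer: $26359$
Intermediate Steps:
$E = 5750$ ($E = -3 + \frac{1}{3} \cdot 17259 = -3 + 5753 = 5750$)
$\left(19305 + 1304\right) + E = \left(19305 + 1304\right) + 5750 = 20609 + 5750 = 26359$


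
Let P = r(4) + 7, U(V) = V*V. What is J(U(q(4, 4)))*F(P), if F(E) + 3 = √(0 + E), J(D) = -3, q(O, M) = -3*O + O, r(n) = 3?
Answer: 9 - 3*√10 ≈ -0.48683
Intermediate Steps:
q(O, M) = -2*O
U(V) = V²
P = 10 (P = 3 + 7 = 10)
F(E) = -3 + √E (F(E) = -3 + √(0 + E) = -3 + √E)
J(U(q(4, 4)))*F(P) = -3*(-3 + √10) = 9 - 3*√10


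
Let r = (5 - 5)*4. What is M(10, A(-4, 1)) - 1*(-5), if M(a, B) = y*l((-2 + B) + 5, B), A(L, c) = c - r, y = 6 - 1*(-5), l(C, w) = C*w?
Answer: 49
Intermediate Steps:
r = 0 (r = 0*4 = 0)
y = 11 (y = 6 + 5 = 11)
A(L, c) = c (A(L, c) = c - 1*0 = c + 0 = c)
M(a, B) = 11*B*(3 + B) (M(a, B) = 11*(((-2 + B) + 5)*B) = 11*((3 + B)*B) = 11*(B*(3 + B)) = 11*B*(3 + B))
M(10, A(-4, 1)) - 1*(-5) = 11*1*(3 + 1) - 1*(-5) = 11*1*4 + 5 = 44 + 5 = 49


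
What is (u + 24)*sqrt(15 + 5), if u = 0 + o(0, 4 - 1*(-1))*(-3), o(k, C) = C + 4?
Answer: -6*sqrt(5) ≈ -13.416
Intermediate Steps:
o(k, C) = 4 + C
u = -27 (u = 0 + (4 + (4 - 1*(-1)))*(-3) = 0 + (4 + (4 + 1))*(-3) = 0 + (4 + 5)*(-3) = 0 + 9*(-3) = 0 - 27 = -27)
(u + 24)*sqrt(15 + 5) = (-27 + 24)*sqrt(15 + 5) = -6*sqrt(5)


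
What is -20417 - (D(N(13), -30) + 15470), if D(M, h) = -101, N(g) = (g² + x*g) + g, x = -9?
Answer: -35786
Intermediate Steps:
N(g) = g² - 8*g (N(g) = (g² - 9*g) + g = g² - 8*g)
-20417 - (D(N(13), -30) + 15470) = -20417 - (-101 + 15470) = -20417 - 1*15369 = -20417 - 15369 = -35786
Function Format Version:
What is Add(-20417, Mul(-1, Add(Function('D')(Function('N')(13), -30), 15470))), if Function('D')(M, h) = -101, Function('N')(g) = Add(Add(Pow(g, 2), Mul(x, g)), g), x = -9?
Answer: -35786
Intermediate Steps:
Function('N')(g) = Add(Pow(g, 2), Mul(-8, g)) (Function('N')(g) = Add(Add(Pow(g, 2), Mul(-9, g)), g) = Add(Pow(g, 2), Mul(-8, g)))
Add(-20417, Mul(-1, Add(Function('D')(Function('N')(13), -30), 15470))) = Add(-20417, Mul(-1, Add(-101, 15470))) = Add(-20417, Mul(-1, 15369)) = Add(-20417, -15369) = -35786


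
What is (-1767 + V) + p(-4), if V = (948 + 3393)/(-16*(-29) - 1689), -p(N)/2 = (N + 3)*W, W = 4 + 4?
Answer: -2149316/1225 ≈ -1754.5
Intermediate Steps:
W = 8
p(N) = -48 - 16*N (p(N) = -2*(N + 3)*8 = -2*(3 + N)*8 = -2*(24 + 8*N) = -48 - 16*N)
V = -4341/1225 (V = 4341/(464 - 1689) = 4341/(-1225) = 4341*(-1/1225) = -4341/1225 ≈ -3.5437)
(-1767 + V) + p(-4) = (-1767 - 4341/1225) + (-48 - 16*(-4)) = -2168916/1225 + (-48 + 64) = -2168916/1225 + 16 = -2149316/1225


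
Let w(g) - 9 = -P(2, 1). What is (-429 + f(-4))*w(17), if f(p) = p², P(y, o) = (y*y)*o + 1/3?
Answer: -5782/3 ≈ -1927.3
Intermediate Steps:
P(y, o) = ⅓ + o*y² (P(y, o) = y²*o + 1*(⅓) = o*y² + ⅓ = ⅓ + o*y²)
w(g) = 14/3 (w(g) = 9 - (⅓ + 1*2²) = 9 - (⅓ + 1*4) = 9 - (⅓ + 4) = 9 - 1*13/3 = 9 - 13/3 = 14/3)
(-429 + f(-4))*w(17) = (-429 + (-4)²)*(14/3) = (-429 + 16)*(14/3) = -413*14/3 = -5782/3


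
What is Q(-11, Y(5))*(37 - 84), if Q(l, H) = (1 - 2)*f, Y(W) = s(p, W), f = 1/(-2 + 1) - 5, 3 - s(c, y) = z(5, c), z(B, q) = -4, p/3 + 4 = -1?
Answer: -282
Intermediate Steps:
p = -15 (p = -12 + 3*(-1) = -12 - 3 = -15)
s(c, y) = 7 (s(c, y) = 3 - 1*(-4) = 3 + 4 = 7)
f = -6 (f = 1/(-1) - 5 = -1 - 5 = -6)
Y(W) = 7
Q(l, H) = 6 (Q(l, H) = (1 - 2)*(-6) = -1*(-6) = 6)
Q(-11, Y(5))*(37 - 84) = 6*(37 - 84) = 6*(-47) = -282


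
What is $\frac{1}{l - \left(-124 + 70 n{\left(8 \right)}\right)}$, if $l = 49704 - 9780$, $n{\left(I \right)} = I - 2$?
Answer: $\frac{1}{39628} \approx 2.5235 \cdot 10^{-5}$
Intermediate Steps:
$n{\left(I \right)} = -2 + I$
$l = 39924$ ($l = 49704 - 9780 = 39924$)
$\frac{1}{l - \left(-124 + 70 n{\left(8 \right)}\right)} = \frac{1}{39924 + \left(- 70 \left(-2 + 8\right) + 124\right)} = \frac{1}{39924 + \left(\left(-70\right) 6 + 124\right)} = \frac{1}{39924 + \left(-420 + 124\right)} = \frac{1}{39924 - 296} = \frac{1}{39628}$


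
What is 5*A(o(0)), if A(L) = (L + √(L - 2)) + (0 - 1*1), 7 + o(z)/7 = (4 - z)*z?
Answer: -250 + 5*I*√51 ≈ -250.0 + 35.707*I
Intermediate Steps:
o(z) = -49 + 7*z*(4 - z) (o(z) = -49 + 7*((4 - z)*z) = -49 + 7*(z*(4 - z)) = -49 + 7*z*(4 - z))
A(L) = -1 + L + √(-2 + L) (A(L) = (L + √(-2 + L)) + (0 - 1) = (L + √(-2 + L)) - 1 = -1 + L + √(-2 + L))
5*A(o(0)) = 5*(-1 + (-49 - 7*0² + 28*0) + √(-2 + (-49 - 7*0² + 28*0))) = 5*(-1 + (-49 - 7*0 + 0) + √(-2 + (-49 - 7*0 + 0))) = 5*(-1 + (-49 + 0 + 0) + √(-2 + (-49 + 0 + 0))) = 5*(-1 - 49 + √(-2 - 49)) = 5*(-1 - 49 + √(-51)) = 5*(-1 - 49 + I*√51) = 5*(-50 + I*√51) = -250 + 5*I*√51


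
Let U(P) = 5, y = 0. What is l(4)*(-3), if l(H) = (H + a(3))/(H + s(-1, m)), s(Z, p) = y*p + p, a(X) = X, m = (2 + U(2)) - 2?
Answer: -7/3 ≈ -2.3333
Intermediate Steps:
m = 5 (m = (2 + 5) - 2 = 7 - 2 = 5)
s(Z, p) = p (s(Z, p) = 0*p + p = 0 + p = p)
l(H) = (3 + H)/(5 + H) (l(H) = (H + 3)/(H + 5) = (3 + H)/(5 + H))
l(4)*(-3) = ((3 + 4)/(5 + 4))*(-3) = (7/9)*(-3) = -7/3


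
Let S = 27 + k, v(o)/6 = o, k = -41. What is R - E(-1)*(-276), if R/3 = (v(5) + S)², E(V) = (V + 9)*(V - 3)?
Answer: -8064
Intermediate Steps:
v(o) = 6*o
S = -14 (S = 27 - 41 = -14)
E(V) = (-3 + V)*(9 + V) (E(V) = (9 + V)*(-3 + V) = (-3 + V)*(9 + V))
R = 768 (R = 3*(6*5 - 14)² = 3*(30 - 14)² = 3*16² = 3*256 = 768)
R - E(-1)*(-276) = 768 - (-27 + (-1)² + 6*(-1))*(-276) = 768 - (-27 + 1 - 6)*(-276) = 768 - (-32)*(-276) = 768 - 1*8832 = 768 - 8832 = -8064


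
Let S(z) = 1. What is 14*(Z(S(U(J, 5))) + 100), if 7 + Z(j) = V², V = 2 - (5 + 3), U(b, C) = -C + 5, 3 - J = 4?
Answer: 1806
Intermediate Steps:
J = -1 (J = 3 - 1*4 = 3 - 4 = -1)
U(b, C) = 5 - C
V = -6 (V = 2 - 1*8 = 2 - 8 = -6)
Z(j) = 29 (Z(j) = -7 + (-6)² = -7 + 36 = 29)
14*(Z(S(U(J, 5))) + 100) = 14*(29 + 100) = 14*129 = 1806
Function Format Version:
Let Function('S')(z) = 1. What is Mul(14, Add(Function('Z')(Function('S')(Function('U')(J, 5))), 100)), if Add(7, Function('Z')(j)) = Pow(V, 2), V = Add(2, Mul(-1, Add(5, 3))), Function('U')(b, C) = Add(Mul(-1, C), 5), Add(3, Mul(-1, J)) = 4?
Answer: 1806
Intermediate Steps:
J = -1 (J = Add(3, Mul(-1, 4)) = Add(3, -4) = -1)
Function('U')(b, C) = Add(5, Mul(-1, C))
V = -6 (V = Add(2, Mul(-1, 8)) = Add(2, -8) = -6)
Function('Z')(j) = 29 (Function('Z')(j) = Add(-7, Pow(-6, 2)) = Add(-7, 36) = 29)
Mul(14, Add(Function('Z')(Function('S')(Function('U')(J, 5))), 100)) = Mul(14, Add(29, 100)) = Mul(14, 129) = 1806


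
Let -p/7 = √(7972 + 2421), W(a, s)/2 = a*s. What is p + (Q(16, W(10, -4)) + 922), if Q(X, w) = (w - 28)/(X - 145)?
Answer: 39682/43 - 7*√10393 ≈ 209.21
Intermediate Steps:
W(a, s) = 2*a*s (W(a, s) = 2*(a*s) = 2*a*s)
Q(X, w) = (-28 + w)/(-145 + X)
p = -7*√10393 (p = -7*√(7972 + 2421) = -7*√10393 ≈ -713.62)
p + (Q(16, W(10, -4)) + 922) = -7*√10393 + ((-28 + 2*10*(-4))/(-145 + 16) + 922) = -7*√10393 + ((-28 - 80)/(-129) + 922) = -7*√10393 + (-1/129*(-108) + 922) = -7*√10393 + (36/43 + 922) = -7*√10393 + 39682/43 = 39682/43 - 7*√10393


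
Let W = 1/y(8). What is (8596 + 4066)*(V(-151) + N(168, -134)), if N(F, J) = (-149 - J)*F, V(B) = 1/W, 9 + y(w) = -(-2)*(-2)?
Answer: -32072846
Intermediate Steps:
y(w) = -13 (y(w) = -9 - (-2)*(-2) = -9 - 1*4 = -9 - 4 = -13)
W = -1/13 (W = 1/(-13) = -1/13 ≈ -0.076923)
V(B) = -13 (V(B) = 1/(-1/13) = -13)
N(F, J) = F*(-149 - J)
(8596 + 4066)*(V(-151) + N(168, -134)) = (8596 + 4066)*(-13 - 1*168*(149 - 134)) = 12662*(-13 - 1*168*15) = 12662*(-13 - 2520) = 12662*(-2533) = -32072846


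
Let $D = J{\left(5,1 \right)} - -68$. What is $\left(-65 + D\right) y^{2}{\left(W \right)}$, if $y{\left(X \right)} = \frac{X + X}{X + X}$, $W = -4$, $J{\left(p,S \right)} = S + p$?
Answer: $9$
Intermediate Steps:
$y{\left(X \right)} = 1$ ($y{\left(X \right)} = \frac{2 X}{2 X} = 2 X \frac{1}{2 X} = 1$)
$D = 74$ ($D = \left(1 + 5\right) - -68 = 6 + 68 = 74$)
$\left(-65 + D\right) y^{2}{\left(W \right)} = \left(-65 + 74\right) 1^{2} = 9 \cdot 1 = 9$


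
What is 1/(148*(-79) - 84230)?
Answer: -1/95922 ≈ -1.0425e-5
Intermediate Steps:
1/(148*(-79) - 84230) = 1/(-11692 - 84230) = 1/(-95922) = -1/95922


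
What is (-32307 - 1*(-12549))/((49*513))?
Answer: -6586/8379 ≈ -0.78601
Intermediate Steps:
(-32307 - 1*(-12549))/((49*513)) = (-32307 + 12549)/25137 = -19758*1/25137 = -6586/8379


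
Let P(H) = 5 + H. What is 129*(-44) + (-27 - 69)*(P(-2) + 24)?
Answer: -8268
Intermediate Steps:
129*(-44) + (-27 - 69)*(P(-2) + 24) = 129*(-44) + (-27 - 69)*((5 - 2) + 24) = -5676 - 96*(3 + 24) = -5676 - 96*27 = -5676 - 2592 = -8268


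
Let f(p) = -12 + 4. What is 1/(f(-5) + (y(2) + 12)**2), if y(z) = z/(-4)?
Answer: 4/497 ≈ 0.0080483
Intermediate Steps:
f(p) = -8
y(z) = -z/4 (y(z) = z*(-1/4) = -z/4)
1/(f(-5) + (y(2) + 12)**2) = 1/(-8 + (-1/4*2 + 12)**2) = 1/(-8 + (-1/2 + 12)**2) = 1/(-8 + (23/2)**2) = 1/(-8 + 529/4) = 1/(497/4) = 4/497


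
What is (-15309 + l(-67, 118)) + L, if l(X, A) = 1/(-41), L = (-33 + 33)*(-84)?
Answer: -627670/41 ≈ -15309.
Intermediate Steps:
L = 0 (L = 0*(-84) = 0)
l(X, A) = -1/41
(-15309 + l(-67, 118)) + L = (-15309 - 1/41) + 0 = -627670/41 + 0 = -627670/41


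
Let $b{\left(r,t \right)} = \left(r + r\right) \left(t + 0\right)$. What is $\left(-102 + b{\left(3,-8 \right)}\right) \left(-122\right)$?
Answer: $18300$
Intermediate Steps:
$b{\left(r,t \right)} = 2 r t$
$\left(-102 + b{\left(3,-8 \right)}\right) \left(-122\right) = \left(-102 + 2 \cdot 3 \left(-8\right)\right) \left(-122\right) = \left(-102 - 48\right) \left(-122\right) = \left(-150\right) \left(-122\right) = 18300$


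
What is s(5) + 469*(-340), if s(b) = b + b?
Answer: -159450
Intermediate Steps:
s(b) = 2*b
s(5) + 469*(-340) = 2*5 + 469*(-340) = 10 - 159460 = -159450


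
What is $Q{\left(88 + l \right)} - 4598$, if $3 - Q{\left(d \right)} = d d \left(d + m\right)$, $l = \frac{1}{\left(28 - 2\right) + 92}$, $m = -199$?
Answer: $\frac{1404938470785}{1643032} \approx 8.5509 \cdot 10^{5}$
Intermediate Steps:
$l = \frac{1}{118}$ ($l = \frac{1}{\left(28 - 2\right) + 92} = \frac{1}{26 + 92} = \frac{1}{118} \approx 0.0084746$)
$Q{\left(d \right)} = 3 - d^{2} \left(-199 + d\right)$ ($Q{\left(d \right)} = 3 - d d \left(d - 199\right) = 3 - d^{2} \left(-199 + d\right)$)
$Q{\left(88 + l \right)} - 4598 = \left(3 - \left(88 + \frac{1}{118}\right)^{3} + 199 \left(88 + \frac{1}{118}\right)^{2}\right) - 4598 = \left(3 - \left(\frac{10385}{118}\right)^{3} + 199 \left(\frac{10385}{118}\right)^{2}\right) - 4598 = \left(3 - \frac{1120003816625}{1643032} + 199 \cdot \frac{107848225}{13924}\right) - 4598 = \left(3 - \frac{1120003816625}{1643032} + \frac{21461796775}{13924}\right) - 4598 = \frac{1412493131921}{1643032} - 4598 = \frac{1404938470785}{1643032}$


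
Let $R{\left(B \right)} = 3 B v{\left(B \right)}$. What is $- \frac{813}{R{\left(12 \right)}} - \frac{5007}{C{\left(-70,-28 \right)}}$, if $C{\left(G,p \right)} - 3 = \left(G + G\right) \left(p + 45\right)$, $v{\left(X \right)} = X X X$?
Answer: $\frac{103180985}{49289472} \approx 2.0934$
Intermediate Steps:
$v{\left(X \right)} = X^{3}$ ($v{\left(X \right)} = X^{2} X = X^{3}$)
$C{\left(G,p \right)} = 3 + 2 G \left(45 + p\right)$ ($C{\left(G,p \right)} = 3 + \left(G + G\right) \left(p + 45\right) = 3 + 2 G \left(45 + p\right)$)
$R{\left(B \right)} = 3 B^{4}$ ($R{\left(B \right)} = 3 B B^{3} = 3 B^{4}$)
$- \frac{813}{R{\left(12 \right)}} - \frac{5007}{C{\left(-70,-28 \right)}} = - \frac{813}{3 \cdot 12^{4}} - \frac{5007}{3 + 90 \left(-70\right) + 2 \left(-70\right) \left(-28\right)} = - \frac{813}{3 \cdot 20736} - \frac{5007}{3 - 6300 + 3920} = - \frac{813}{62208} - \frac{5007}{-2377} = \left(-813\right) \frac{1}{62208} - - \frac{5007}{2377} = - \frac{271}{20736} + \frac{5007}{2377} = \frac{103180985}{49289472}$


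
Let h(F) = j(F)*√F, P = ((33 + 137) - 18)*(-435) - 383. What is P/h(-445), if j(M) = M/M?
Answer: 66503*I*√445/445 ≈ 3152.5*I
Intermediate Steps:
j(M) = 1
P = -66503 (P = (170 - 18)*(-435) - 383 = 152*(-435) - 383 = -66120 - 383 = -66503)
h(F) = √F (h(F) = 1*√F = √F)
P/h(-445) = -66503*(-I*√445/445) = -(-66503)*I*√445/445 = 66503*I*√445/445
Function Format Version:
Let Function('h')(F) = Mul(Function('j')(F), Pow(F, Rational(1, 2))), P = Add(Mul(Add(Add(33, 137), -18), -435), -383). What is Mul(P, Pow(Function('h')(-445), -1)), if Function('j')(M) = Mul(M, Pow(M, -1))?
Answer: Mul(Rational(66503, 445), I, Pow(445, Rational(1, 2))) ≈ Mul(3152.5, I)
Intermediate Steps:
Function('j')(M) = 1
P = -66503 (P = Add(Mul(Add(170, -18), -435), -383) = Add(Mul(152, -435), -383) = Add(-66120, -383) = -66503)
Function('h')(F) = Pow(F, Rational(1, 2)) (Function('h')(F) = Mul(1, Pow(F, Rational(1, 2))) = Pow(F, Rational(1, 2)))
Mul(P, Pow(Function('h')(-445), -1)) = Mul(-66503, Pow(Pow(-445, Rational(1, 2)), -1)) = Mul(-66503, Pow(Mul(I, Pow(445, Rational(1, 2))), -1)) = Mul(-66503, Mul(Rational(-1, 445), I, Pow(445, Rational(1, 2)))) = Mul(Rational(66503, 445), I, Pow(445, Rational(1, 2)))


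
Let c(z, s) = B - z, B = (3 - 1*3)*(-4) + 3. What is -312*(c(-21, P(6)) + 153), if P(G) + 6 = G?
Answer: -55224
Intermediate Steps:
B = 3 (B = (3 - 3)*(-4) + 3 = 0*(-4) + 3 = 0 + 3 = 3)
P(G) = -6 + G
c(z, s) = 3 - z
-312*(c(-21, P(6)) + 153) = -312*((3 - 1*(-21)) + 153) = -312*((3 + 21) + 153) = -312*(24 + 153) = -312*177 = -55224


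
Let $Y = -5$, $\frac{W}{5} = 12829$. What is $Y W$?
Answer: $-320725$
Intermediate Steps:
$W = 64145$ ($W = 5 \cdot 12829 = 64145$)
$Y W = \left(-5\right) 64145 = -320725$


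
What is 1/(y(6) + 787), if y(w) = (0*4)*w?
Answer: 1/787 ≈ 0.0012706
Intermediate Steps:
y(w) = 0 (y(w) = 0*w = 0)
1/(y(6) + 787) = 1/(0 + 787) = 1/787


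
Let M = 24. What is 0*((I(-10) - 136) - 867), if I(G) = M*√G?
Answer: 0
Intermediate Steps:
I(G) = 24*√G
0*((I(-10) - 136) - 867) = 0*((24*√(-10) - 136) - 867) = 0*((24*(I*√10) - 136) - 867) = 0*((24*I*√10 - 136) - 867) = 0*((-136 + 24*I*√10) - 867) = 0*(-1003 + 24*I*√10) = 0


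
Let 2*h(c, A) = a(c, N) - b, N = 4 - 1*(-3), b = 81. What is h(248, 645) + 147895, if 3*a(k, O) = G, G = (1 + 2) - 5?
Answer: 887125/6 ≈ 1.4785e+5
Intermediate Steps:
N = 7 (N = 4 + 3 = 7)
G = -2 (G = 3 - 5 = -2)
a(k, O) = -2/3 (a(k, O) = (1/3)*(-2) = -2/3)
h(c, A) = -245/6 (h(c, A) = (-2/3 - 1*81)/2 = (-2/3 - 81)/2 = (1/2)*(-245/3) = -245/6)
h(248, 645) + 147895 = -245/6 + 147895 = 887125/6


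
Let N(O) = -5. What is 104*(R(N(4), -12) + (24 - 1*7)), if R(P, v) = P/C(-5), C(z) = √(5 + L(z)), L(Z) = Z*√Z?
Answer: 1768 - 104*√5/√(1 - I*√5) ≈ 1643.3 - 80.823*I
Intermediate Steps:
L(Z) = Z^(3/2)
C(z) = √(5 + z^(3/2))
R(P, v) = P/√(5 - 5*I*√5) (R(P, v) = P/(√(5 + (-5)^(3/2))) = P/(√(5 - 5*I*√5)) = P/√(5 - 5*I*√5))
104*(R(N(4), -12) + (24 - 1*7)) = 104*((⅕)*(-5)*√5/√(1 - I*√5) + (24 - 1*7)) = 104*(-√5/√(1 - I*√5) + (24 - 7)) = 104*(-√5/√(1 - I*√5) + 17) = 104*(17 - √5/√(1 - I*√5)) = 1768 - 104*√5/√(1 - I*√5)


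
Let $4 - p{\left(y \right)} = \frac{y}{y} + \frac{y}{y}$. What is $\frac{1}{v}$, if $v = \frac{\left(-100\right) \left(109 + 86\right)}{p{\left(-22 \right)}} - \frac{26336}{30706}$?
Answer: $- \frac{15353}{149704918} \approx -0.00010256$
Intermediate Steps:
$p{\left(y \right)} = 2$ ($p{\left(y \right)} = 4 - \left(\frac{y}{y} + \frac{y}{y}\right) = 4 - \left(1 + 1\right) = 4 - 2 = 2$)
$v = - \frac{149704918}{15353}$ ($v = \frac{\left(-100\right) \left(109 + 86\right)}{2} - \frac{26336}{30706} = \left(-100\right) 195 \cdot \frac{1}{2} - \frac{13168}{15353} = \left(-19500\right) \frac{1}{2} - \frac{13168}{15353} = -9750 - \frac{13168}{15353} = - \frac{149704918}{15353} \approx -9750.9$)
$\frac{1}{v} = \frac{1}{- \frac{149704918}{15353}} = - \frac{15353}{149704918}$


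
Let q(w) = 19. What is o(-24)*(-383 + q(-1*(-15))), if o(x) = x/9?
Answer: 2912/3 ≈ 970.67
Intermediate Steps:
o(x) = x/9 (o(x) = x*(⅑) = x/9)
o(-24)*(-383 + q(-1*(-15))) = ((⅑)*(-24))*(-383 + 19) = -8/3*(-364) = 2912/3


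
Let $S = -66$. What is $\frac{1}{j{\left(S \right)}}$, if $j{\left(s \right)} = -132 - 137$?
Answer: $- \frac{1}{269} \approx -0.0037175$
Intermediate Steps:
$j{\left(s \right)} = -269$
$\frac{1}{j{\left(S \right)}} = \frac{1}{-269} = - \frac{1}{269}$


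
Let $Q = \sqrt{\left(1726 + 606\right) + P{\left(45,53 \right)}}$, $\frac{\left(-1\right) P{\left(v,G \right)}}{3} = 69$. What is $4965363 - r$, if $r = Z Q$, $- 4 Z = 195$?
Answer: $4965363 + \frac{975 \sqrt{85}}{4} \approx 4.9676 \cdot 10^{6}$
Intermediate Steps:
$Z = - \frac{195}{4}$ ($Z = \left(- \frac{1}{4}\right) 195 = - \frac{195}{4} \approx -48.75$)
$P{\left(v,G \right)} = -207$ ($P{\left(v,G \right)} = \left(-3\right) 69 = -207$)
$Q = 5 \sqrt{85}$ ($Q = \sqrt{\left(1726 + 606\right) - 207} = \sqrt{2332 - 207} = \sqrt{2125} = 5 \sqrt{85} \approx 46.098$)
$r = - \frac{975 \sqrt{85}}{4}$ ($r = - \frac{195 \cdot 5 \sqrt{85}}{4} = - \frac{975 \sqrt{85}}{4} \approx -2247.3$)
$4965363 - r = 4965363 - - \frac{975 \sqrt{85}}{4} = 4965363 + \frac{975 \sqrt{85}}{4}$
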